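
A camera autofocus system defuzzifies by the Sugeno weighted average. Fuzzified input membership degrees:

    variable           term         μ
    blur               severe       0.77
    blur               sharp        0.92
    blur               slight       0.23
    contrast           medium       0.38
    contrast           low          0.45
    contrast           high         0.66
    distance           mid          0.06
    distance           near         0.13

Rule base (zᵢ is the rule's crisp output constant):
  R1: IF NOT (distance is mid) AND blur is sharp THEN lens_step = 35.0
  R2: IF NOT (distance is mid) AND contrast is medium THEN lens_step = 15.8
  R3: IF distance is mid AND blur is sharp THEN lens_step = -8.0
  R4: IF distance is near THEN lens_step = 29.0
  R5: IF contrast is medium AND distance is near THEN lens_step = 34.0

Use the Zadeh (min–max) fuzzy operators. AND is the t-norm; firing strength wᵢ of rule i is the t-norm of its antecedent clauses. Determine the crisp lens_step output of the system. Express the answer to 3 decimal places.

28.342

R1 (z=35.0): ¬mid=1−0.06=0.94, sharp=0.92; AND[min(a, b)] → w = 0.92
R2 (z=15.8): ¬mid=1−0.06=0.94, medium=0.38; AND[min(a, b)] → w = 0.38
R3 (z=-8.0): mid=0.06, sharp=0.92; AND[min(a, b)] → w = 0.06
R4 (z=29.0): near=0.13 → w = 0.13
R5 (z=34.0): medium=0.38, near=0.13; AND[min(a, b)] → w = 0.13
Weighted average = (0.92·35.0 + 0.38·15.8 + 0.06·-8.0 + 0.13·29.0 + 0.13·34.0) / (0.92 + 0.38 + 0.06 + 0.13 + 0.13)
  = 45.9140 / 1.6200 = 28.342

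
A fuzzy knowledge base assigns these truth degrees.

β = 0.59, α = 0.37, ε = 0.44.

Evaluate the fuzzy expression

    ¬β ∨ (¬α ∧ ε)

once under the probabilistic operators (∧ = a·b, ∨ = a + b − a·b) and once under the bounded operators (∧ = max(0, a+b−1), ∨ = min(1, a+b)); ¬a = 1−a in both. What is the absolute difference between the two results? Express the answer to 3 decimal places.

0.094

Under probabilistic:
  ¬β = 1 − 0.5900 = 0.4100
  ¬α = 1 − 0.3700 = 0.6300
  ¬α ∧ ε = a·b on (0.6300, 0.4400) = 0.2772
  ¬β ∨ (¬α ∧ ε) = a + b − a·b on (0.4100, 0.2772) = 0.5735
  → value = 0.5735
Under bounded:
  ¬β = 1 − 0.59 = 0.41
  ¬α = 1 − 0.37 = 0.63
  ¬α ∧ ε = max(0, a+b−1) on (0.63, 0.44) = 0.07
  ¬β ∨ (¬α ∧ ε) = min(1, a+b) on (0.41, 0.07) = 0.48
  → value = 0.4800
|0.5735 − 0.4800| = 0.094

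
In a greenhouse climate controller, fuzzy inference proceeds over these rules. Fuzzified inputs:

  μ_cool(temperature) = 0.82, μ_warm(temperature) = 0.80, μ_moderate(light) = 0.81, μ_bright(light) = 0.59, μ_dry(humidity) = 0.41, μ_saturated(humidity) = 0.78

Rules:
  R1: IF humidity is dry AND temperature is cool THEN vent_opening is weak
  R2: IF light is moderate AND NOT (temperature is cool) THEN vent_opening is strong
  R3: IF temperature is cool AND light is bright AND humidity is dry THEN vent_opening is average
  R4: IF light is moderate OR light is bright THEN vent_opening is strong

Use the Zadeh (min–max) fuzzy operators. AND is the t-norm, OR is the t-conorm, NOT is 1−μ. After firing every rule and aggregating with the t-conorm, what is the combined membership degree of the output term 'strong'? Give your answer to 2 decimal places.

0.81

R1: dry=0.41, cool=0.82; AND[min(a, b)] → w = 0.41
R2: moderate=0.81, ¬cool=1−0.82=0.18; AND[min(a, b)] → w = 0.18
R3: cool=0.82, bright=0.59, dry=0.41; AND[min(a, b)] → w = 0.41
R4: moderate=0.81, bright=0.59; OR[max(a, b)] → w = 0.81
Rules with consequent 'strong': {R2, R4} → strengths 0.18, 0.81
Aggregate via t-conorm [max(a, b)]: 0.81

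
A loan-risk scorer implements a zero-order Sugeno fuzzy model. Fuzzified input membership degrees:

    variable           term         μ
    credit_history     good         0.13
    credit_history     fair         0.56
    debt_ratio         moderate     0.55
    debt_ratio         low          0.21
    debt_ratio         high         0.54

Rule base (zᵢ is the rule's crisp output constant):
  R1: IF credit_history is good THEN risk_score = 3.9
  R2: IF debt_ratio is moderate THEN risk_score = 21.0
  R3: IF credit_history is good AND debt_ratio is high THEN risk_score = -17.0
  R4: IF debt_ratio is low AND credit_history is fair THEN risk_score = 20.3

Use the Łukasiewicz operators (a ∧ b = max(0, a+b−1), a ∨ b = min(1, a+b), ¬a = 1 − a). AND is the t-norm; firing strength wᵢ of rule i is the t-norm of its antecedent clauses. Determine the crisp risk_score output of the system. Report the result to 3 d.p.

17.731

R1 (z=3.9): good=0.13 → w = 0.13
R2 (z=21.0): moderate=0.55 → w = 0.55
R3 (z=-17.0): good=0.13, high=0.54; AND[max(0, a+b−1)] → w = 0.00
R4 (z=20.3): low=0.21, fair=0.56; AND[max(0, a+b−1)] → w = 0.00
Weighted average = (0.13·3.9 + 0.55·21.0 + 0.00·-17.0 + 0.00·20.3) / (0.13 + 0.55 + 0.00 + 0.00)
  = 12.0570 / 0.6800 = 17.731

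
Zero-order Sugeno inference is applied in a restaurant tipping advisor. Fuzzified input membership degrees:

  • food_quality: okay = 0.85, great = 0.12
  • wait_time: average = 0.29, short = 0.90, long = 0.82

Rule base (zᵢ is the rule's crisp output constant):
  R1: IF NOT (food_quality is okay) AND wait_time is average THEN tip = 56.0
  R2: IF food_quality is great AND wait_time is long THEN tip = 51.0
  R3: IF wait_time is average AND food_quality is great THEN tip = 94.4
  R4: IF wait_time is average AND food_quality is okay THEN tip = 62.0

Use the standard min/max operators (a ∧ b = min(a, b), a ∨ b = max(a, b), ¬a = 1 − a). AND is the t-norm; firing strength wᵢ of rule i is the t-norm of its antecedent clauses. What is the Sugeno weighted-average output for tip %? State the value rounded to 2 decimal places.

R1 (z=56.0): ¬okay=1−0.85=0.15, average=0.29; AND[min(a, b)] → w = 0.15
R2 (z=51.0): great=0.12, long=0.82; AND[min(a, b)] → w = 0.12
R3 (z=94.4): average=0.29, great=0.12; AND[min(a, b)] → w = 0.12
R4 (z=62.0): average=0.29, okay=0.85; AND[min(a, b)] → w = 0.29
Weighted average = (0.15·56.0 + 0.12·51.0 + 0.12·94.4 + 0.29·62.0) / (0.15 + 0.12 + 0.12 + 0.29)
  = 43.8280 / 0.6800 = 64.45

64.45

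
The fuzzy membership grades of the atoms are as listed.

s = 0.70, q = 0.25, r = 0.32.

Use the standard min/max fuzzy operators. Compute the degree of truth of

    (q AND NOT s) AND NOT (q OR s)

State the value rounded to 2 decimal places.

NOT s = 1 − 0.70 = 0.30
q AND NOT s = min(a, b) on (0.25, 0.30) = 0.25
q OR s = max(a, b) on (0.25, 0.70) = 0.70
NOT (q OR s) = 1 − 0.70 = 0.30
(q AND NOT s) AND NOT (q OR s) = min(a, b) on (0.25, 0.30) = 0.25

0.25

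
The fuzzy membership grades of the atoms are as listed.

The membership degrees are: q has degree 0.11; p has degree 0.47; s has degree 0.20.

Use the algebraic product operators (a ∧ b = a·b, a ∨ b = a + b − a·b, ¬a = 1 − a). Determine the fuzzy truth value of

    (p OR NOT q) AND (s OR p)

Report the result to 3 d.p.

NOT q = 1 − 0.1100 = 0.8900
p OR NOT q = a + b − a·b on (0.4700, 0.8900) = 0.9417
s OR p = a + b − a·b on (0.2000, 0.4700) = 0.5760
(p OR NOT q) AND (s OR p) = a·b on (0.9417, 0.5760) = 0.5424

0.542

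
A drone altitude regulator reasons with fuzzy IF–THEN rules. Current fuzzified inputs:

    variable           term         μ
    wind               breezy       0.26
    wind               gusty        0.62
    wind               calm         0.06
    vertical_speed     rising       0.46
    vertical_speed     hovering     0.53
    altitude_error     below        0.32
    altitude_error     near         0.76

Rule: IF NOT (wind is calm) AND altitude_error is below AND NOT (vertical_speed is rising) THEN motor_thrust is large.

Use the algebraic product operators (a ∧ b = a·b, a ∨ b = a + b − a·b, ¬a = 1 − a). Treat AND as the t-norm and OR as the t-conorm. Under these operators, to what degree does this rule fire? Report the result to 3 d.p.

0.162

firing strength: ¬calm=1−0.06=0.94, below=0.32, ¬rising=1−0.46=0.54; AND[a·b] → w = 0.1624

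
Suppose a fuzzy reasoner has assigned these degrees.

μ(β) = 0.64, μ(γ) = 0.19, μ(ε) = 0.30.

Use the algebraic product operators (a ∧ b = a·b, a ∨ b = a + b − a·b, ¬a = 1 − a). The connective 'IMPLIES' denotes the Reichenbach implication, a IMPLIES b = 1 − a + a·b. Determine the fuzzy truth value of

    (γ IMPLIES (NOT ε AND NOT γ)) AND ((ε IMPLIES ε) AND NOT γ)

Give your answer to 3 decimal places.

0.587

NOT ε = 1 − 0.3000 = 0.7000
NOT γ = 1 − 0.1900 = 0.8100
NOT ε AND NOT γ = a·b on (0.7000, 0.8100) = 0.5670
γ IMPLIES (NOT ε AND NOT γ)  [Reichenbach: 1 − a + a·b] with a=0.1900, b=0.5670 → 0.9177
ε IMPLIES ε  [Reichenbach: 1 − a + a·b] with a=0.3000, b=0.3000 → 0.7900
NOT γ = 1 − 0.1900 = 0.8100
(ε IMPLIES ε) AND NOT γ = a·b on (0.7900, 0.8100) = 0.6399
(γ IMPLIES (NOT ε AND NOT γ)) AND ((ε IMPLIES ε) AND NOT γ) = a·b on (0.9177, 0.6399) = 0.5873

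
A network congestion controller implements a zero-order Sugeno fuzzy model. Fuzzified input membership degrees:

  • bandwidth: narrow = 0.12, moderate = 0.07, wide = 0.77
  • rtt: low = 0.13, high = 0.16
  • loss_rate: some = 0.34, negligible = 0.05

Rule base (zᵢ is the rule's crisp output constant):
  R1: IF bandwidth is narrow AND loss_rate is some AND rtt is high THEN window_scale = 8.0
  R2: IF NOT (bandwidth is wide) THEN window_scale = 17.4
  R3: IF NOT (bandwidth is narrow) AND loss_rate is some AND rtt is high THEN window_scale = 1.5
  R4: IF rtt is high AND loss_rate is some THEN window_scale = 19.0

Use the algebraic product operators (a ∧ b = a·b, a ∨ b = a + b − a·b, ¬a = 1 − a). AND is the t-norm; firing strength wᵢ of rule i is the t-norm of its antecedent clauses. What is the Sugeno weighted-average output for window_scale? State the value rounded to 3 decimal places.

R1 (z=8.0): narrow=0.12, some=0.34, high=0.16; AND[a·b] → w = 0.0065
R2 (z=17.4): ¬wide=1−0.77=0.23 → w = 0.2300
R3 (z=1.5): ¬narrow=1−0.12=0.88, some=0.34, high=0.16; AND[a·b] → w = 0.0479
R4 (z=19.0): high=0.16, some=0.34; AND[a·b] → w = 0.0544
Weighted average = (0.0065·8.0 + 0.2300·17.4 + 0.0479·1.5 + 0.0544·19.0) / (0.0065 + 0.2300 + 0.0479 + 0.0544)
  = 5.1596 / 0.3388 = 15.229

15.229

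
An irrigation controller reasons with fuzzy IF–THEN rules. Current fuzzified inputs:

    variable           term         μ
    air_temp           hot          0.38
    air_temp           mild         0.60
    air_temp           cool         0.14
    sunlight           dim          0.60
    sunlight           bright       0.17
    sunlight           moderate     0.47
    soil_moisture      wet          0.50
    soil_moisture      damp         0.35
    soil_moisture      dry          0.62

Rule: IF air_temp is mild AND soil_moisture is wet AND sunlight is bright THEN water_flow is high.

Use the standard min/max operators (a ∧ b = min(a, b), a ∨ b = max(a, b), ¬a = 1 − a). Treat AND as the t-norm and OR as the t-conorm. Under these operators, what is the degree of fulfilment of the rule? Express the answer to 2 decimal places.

0.17

firing strength: mild=0.60, wet=0.50, bright=0.17; AND[min(a, b)] → w = 0.17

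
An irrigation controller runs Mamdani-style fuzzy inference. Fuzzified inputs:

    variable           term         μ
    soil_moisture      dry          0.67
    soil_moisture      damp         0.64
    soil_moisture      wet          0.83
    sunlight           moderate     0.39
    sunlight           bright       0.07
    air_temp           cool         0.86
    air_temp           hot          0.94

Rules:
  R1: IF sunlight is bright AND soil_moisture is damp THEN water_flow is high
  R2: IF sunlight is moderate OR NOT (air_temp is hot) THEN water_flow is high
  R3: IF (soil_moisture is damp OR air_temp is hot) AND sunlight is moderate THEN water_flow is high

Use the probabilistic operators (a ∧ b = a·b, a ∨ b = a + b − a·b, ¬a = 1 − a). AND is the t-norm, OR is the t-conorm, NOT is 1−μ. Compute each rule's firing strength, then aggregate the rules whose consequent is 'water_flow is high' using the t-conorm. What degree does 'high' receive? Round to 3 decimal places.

R1: bright=0.07, damp=0.64; AND[a·b] → w = 0.0448
R2: moderate=0.39, ¬hot=1−0.94=0.06; OR[a + b − a·b] → w = 0.4266
R3: (damp=0.64 OR hot=0.94) = 0.9784; AND[a·b] with moderate=0.39 → w = 0.3816
Rules with consequent 'high': {R1, R2, R3} → strengths 0.0448, 0.4266, 0.3816
Aggregate via t-conorm [a + b − a·b]: 0.6613

0.661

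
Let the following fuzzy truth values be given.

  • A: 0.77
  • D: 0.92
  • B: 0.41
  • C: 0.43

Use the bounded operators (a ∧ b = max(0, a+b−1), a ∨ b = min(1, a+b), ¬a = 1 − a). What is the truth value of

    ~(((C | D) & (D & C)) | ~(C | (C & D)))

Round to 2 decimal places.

0.43

C | D = min(1, a+b) on (0.43, 0.92) = 1.00
D & C = max(0, a+b−1) on (0.92, 0.43) = 0.35
(C | D) & (D & C) = max(0, a+b−1) on (1.00, 0.35) = 0.35
C & D = max(0, a+b−1) on (0.43, 0.92) = 0.35
C | (C & D) = min(1, a+b) on (0.43, 0.35) = 0.78
~(C | (C & D)) = 1 − 0.78 = 0.22
((C | D) & (D & C)) | ~(C | (C & D)) = min(1, a+b) on (0.35, 0.22) = 0.57
~(((C | D) & (D & C)) | ~(C | (C & D))) = 1 − 0.57 = 0.43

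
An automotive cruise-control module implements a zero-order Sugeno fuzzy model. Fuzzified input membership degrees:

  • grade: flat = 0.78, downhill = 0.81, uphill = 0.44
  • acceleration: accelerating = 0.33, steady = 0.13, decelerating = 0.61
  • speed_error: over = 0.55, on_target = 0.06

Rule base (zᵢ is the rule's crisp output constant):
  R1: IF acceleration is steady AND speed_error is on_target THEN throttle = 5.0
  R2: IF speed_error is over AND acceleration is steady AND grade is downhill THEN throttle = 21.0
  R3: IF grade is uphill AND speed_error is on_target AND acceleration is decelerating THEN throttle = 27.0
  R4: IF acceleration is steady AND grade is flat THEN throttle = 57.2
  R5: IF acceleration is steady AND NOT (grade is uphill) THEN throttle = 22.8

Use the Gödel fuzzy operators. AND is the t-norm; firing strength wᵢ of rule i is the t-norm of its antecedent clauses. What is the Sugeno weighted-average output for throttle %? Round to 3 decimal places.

29.510

R1 (z=5.0): steady=0.13, on_target=0.06; AND[min(a, b)] → w = 0.06
R2 (z=21.0): over=0.55, steady=0.13, downhill=0.81; AND[min(a, b)] → w = 0.13
R3 (z=27.0): uphill=0.44, on_target=0.06, decelerating=0.61; AND[min(a, b)] → w = 0.06
R4 (z=57.2): steady=0.13, flat=0.78; AND[min(a, b)] → w = 0.13
R5 (z=22.8): steady=0.13, ¬uphill=1−0.44=0.56; AND[min(a, b)] → w = 0.13
Weighted average = (0.06·5.0 + 0.13·21.0 + 0.06·27.0 + 0.13·57.2 + 0.13·22.8) / (0.06 + 0.13 + 0.06 + 0.13 + 0.13)
  = 15.0500 / 0.5100 = 29.510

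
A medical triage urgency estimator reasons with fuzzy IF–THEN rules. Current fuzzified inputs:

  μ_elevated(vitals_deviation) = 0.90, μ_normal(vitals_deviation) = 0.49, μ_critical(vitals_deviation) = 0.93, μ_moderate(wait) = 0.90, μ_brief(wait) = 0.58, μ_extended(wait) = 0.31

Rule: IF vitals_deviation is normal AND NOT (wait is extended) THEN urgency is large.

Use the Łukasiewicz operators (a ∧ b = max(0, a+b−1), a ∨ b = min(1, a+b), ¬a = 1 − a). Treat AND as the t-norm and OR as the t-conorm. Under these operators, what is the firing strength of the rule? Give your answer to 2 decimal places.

0.18

firing strength: normal=0.49, ¬extended=1−0.31=0.69; AND[max(0, a+b−1)] → w = 0.18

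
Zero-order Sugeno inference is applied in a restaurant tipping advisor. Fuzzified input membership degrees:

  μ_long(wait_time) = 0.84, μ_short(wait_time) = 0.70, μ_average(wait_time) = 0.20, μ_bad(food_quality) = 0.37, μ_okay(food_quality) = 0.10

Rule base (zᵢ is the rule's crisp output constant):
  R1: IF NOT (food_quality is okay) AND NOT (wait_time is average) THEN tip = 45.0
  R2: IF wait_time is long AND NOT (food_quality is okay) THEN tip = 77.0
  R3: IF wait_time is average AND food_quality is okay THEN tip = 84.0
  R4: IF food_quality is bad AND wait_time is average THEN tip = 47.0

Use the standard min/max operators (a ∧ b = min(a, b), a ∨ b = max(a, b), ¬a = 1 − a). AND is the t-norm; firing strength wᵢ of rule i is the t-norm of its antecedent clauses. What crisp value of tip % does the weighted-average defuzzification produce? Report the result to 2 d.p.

61.07

R1 (z=45.0): ¬okay=1−0.10=0.90, ¬average=1−0.20=0.80; AND[min(a, b)] → w = 0.80
R2 (z=77.0): long=0.84, ¬okay=1−0.10=0.90; AND[min(a, b)] → w = 0.84
R3 (z=84.0): average=0.20, okay=0.10; AND[min(a, b)] → w = 0.10
R4 (z=47.0): bad=0.37, average=0.20; AND[min(a, b)] → w = 0.20
Weighted average = (0.80·45.0 + 0.84·77.0 + 0.10·84.0 + 0.20·47.0) / (0.80 + 0.84 + 0.10 + 0.20)
  = 118.4800 / 1.9400 = 61.07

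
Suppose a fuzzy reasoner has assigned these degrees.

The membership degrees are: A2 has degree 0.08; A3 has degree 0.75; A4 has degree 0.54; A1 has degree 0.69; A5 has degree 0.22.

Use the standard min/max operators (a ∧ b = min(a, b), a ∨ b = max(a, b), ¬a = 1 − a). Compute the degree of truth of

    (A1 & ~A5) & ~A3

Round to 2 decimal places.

~A5 = 1 − 0.22 = 0.78
A1 & ~A5 = min(a, b) on (0.69, 0.78) = 0.69
~A3 = 1 − 0.75 = 0.25
(A1 & ~A5) & ~A3 = min(a, b) on (0.69, 0.25) = 0.25

0.25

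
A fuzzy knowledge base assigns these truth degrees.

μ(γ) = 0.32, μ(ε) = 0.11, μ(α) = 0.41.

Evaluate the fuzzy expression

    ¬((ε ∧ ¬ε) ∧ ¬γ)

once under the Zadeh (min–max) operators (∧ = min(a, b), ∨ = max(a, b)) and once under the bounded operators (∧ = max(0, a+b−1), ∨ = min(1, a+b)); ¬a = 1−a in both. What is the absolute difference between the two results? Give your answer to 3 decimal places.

Under Zadeh (min–max):
  ¬ε = 1 − 0.11 = 0.89
  ε ∧ ¬ε = min(a, b) on (0.11, 0.89) = 0.11
  ¬γ = 1 − 0.32 = 0.68
  (ε ∧ ¬ε) ∧ ¬γ = min(a, b) on (0.11, 0.68) = 0.11
  ¬((ε ∧ ¬ε) ∧ ¬γ) = 1 − 0.11 = 0.89
  → value = 0.8900
Under bounded:
  ¬ε = 1 − 0.11 = 0.89
  ε ∧ ¬ε = max(0, a+b−1) on (0.11, 0.89) = 0.00
  ¬γ = 1 − 0.32 = 0.68
  (ε ∧ ¬ε) ∧ ¬γ = max(0, a+b−1) on (0.00, 0.68) = 0.00
  ¬((ε ∧ ¬ε) ∧ ¬γ) = 1 − 0.00 = 1.00
  → value = 1.0000
|0.8900 − 1.0000| = 0.110

0.110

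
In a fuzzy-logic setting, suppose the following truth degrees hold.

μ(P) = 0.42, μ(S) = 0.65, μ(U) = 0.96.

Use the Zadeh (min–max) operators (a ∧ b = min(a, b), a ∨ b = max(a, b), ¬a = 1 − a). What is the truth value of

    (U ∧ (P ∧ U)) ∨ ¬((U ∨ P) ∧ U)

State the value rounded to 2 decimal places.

0.42

P ∧ U = min(a, b) on (0.42, 0.96) = 0.42
U ∧ (P ∧ U) = min(a, b) on (0.96, 0.42) = 0.42
U ∨ P = max(a, b) on (0.96, 0.42) = 0.96
(U ∨ P) ∧ U = min(a, b) on (0.96, 0.96) = 0.96
¬((U ∨ P) ∧ U) = 1 − 0.96 = 0.04
(U ∧ (P ∧ U)) ∨ ¬((U ∨ P) ∧ U) = max(a, b) on (0.42, 0.04) = 0.42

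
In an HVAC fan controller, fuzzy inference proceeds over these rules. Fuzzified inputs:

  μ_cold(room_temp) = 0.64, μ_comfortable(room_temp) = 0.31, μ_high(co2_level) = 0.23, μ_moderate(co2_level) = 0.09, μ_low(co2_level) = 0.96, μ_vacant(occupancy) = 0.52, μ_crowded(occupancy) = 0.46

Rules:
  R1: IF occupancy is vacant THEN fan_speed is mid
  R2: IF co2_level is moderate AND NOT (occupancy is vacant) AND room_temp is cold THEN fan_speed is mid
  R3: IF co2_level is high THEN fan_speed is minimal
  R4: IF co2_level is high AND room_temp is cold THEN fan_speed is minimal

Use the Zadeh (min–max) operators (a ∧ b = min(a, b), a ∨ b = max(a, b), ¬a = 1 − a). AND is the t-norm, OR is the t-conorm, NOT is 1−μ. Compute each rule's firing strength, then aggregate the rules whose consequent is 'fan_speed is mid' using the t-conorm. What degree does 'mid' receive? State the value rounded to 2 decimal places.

0.52

R1: vacant=0.52 → w = 0.52
R2: moderate=0.09, ¬vacant=1−0.52=0.48, cold=0.64; AND[min(a, b)] → w = 0.09
R3: high=0.23 → w = 0.23
R4: high=0.23, cold=0.64; AND[min(a, b)] → w = 0.23
Rules with consequent 'mid': {R1, R2} → strengths 0.52, 0.09
Aggregate via t-conorm [max(a, b)]: 0.52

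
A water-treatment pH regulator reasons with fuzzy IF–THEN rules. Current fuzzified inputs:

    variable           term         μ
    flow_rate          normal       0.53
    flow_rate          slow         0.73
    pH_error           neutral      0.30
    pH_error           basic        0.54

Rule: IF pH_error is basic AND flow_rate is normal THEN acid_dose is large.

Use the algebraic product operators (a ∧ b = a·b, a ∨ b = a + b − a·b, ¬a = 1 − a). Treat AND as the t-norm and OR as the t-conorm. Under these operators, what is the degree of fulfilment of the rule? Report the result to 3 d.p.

firing strength: basic=0.54, normal=0.53; AND[a·b] → w = 0.2862

0.286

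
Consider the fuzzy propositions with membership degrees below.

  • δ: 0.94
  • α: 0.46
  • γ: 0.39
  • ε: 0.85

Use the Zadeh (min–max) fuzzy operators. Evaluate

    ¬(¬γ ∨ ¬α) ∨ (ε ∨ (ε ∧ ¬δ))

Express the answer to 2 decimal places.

0.85

¬γ = 1 − 0.39 = 0.61
¬α = 1 − 0.46 = 0.54
¬γ ∨ ¬α = max(a, b) on (0.61, 0.54) = 0.61
¬(¬γ ∨ ¬α) = 1 − 0.61 = 0.39
¬δ = 1 − 0.94 = 0.06
ε ∧ ¬δ = min(a, b) on (0.85, 0.06) = 0.06
ε ∨ (ε ∧ ¬δ) = max(a, b) on (0.85, 0.06) = 0.85
¬(¬γ ∨ ¬α) ∨ (ε ∨ (ε ∧ ¬δ)) = max(a, b) on (0.39, 0.85) = 0.85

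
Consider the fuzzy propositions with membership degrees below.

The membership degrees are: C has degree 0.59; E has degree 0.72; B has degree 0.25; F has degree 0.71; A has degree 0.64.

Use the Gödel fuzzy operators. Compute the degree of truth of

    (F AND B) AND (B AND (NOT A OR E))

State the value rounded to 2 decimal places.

0.25

F AND B = min(a, b) on (0.71, 0.25) = 0.25
NOT A = 1 − 0.64 = 0.36
NOT A OR E = max(a, b) on (0.36, 0.72) = 0.72
B AND (NOT A OR E) = min(a, b) on (0.25, 0.72) = 0.25
(F AND B) AND (B AND (NOT A OR E)) = min(a, b) on (0.25, 0.25) = 0.25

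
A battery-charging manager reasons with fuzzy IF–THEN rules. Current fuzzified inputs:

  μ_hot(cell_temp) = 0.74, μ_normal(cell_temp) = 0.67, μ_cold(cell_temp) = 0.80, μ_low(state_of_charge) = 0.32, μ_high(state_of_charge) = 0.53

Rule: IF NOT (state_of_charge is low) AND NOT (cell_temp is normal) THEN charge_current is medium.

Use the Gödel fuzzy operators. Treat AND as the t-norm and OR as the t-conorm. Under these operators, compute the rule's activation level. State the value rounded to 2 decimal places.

0.33

firing strength: ¬low=1−0.32=0.68, ¬normal=1−0.67=0.33; AND[min(a, b)] → w = 0.33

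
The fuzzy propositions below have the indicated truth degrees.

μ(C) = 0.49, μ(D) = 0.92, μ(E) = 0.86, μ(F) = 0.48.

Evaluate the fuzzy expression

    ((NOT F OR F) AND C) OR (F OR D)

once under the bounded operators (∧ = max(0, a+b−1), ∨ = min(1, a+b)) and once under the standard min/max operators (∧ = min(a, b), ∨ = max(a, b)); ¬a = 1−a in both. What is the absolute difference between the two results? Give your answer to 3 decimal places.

Under bounded:
  NOT F = 1 − 0.48 = 0.52
  NOT F OR F = min(1, a+b) on (0.52, 0.48) = 1.00
  (NOT F OR F) AND C = max(0, a+b−1) on (1.00, 0.49) = 0.49
  F OR D = min(1, a+b) on (0.48, 0.92) = 1.00
  ((NOT F OR F) AND C) OR (F OR D) = min(1, a+b) on (0.49, 1.00) = 1.00
  → value = 1.0000
Under standard min/max:
  NOT F = 1 − 0.48 = 0.52
  NOT F OR F = max(a, b) on (0.52, 0.48) = 0.52
  (NOT F OR F) AND C = min(a, b) on (0.52, 0.49) = 0.49
  F OR D = max(a, b) on (0.48, 0.92) = 0.92
  ((NOT F OR F) AND C) OR (F OR D) = max(a, b) on (0.49, 0.92) = 0.92
  → value = 0.9200
|1.0000 − 0.9200| = 0.080

0.080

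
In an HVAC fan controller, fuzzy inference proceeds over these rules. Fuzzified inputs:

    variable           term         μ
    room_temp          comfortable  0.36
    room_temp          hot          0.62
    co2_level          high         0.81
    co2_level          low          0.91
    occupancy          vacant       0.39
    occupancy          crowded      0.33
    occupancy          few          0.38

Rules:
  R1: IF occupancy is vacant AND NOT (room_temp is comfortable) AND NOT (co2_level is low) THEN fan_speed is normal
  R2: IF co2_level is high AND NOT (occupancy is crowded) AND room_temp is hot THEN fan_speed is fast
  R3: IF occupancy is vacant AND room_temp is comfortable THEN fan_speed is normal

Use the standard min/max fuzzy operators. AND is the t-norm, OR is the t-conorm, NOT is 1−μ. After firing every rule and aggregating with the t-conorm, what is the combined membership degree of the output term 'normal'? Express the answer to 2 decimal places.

R1: vacant=0.39, ¬comfortable=1−0.36=0.64, ¬low=1−0.91=0.09; AND[min(a, b)] → w = 0.09
R2: high=0.81, ¬crowded=1−0.33=0.67, hot=0.62; AND[min(a, b)] → w = 0.62
R3: vacant=0.39, comfortable=0.36; AND[min(a, b)] → w = 0.36
Rules with consequent 'normal': {R1, R3} → strengths 0.09, 0.36
Aggregate via t-conorm [max(a, b)]: 0.36

0.36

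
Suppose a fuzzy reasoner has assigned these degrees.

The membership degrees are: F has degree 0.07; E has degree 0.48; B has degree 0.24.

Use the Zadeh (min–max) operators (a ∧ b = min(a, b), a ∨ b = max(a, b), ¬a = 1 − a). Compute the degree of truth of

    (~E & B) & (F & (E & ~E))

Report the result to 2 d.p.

~E = 1 − 0.48 = 0.52
~E & B = min(a, b) on (0.52, 0.24) = 0.24
~E = 1 − 0.48 = 0.52
E & ~E = min(a, b) on (0.48, 0.52) = 0.48
F & (E & ~E) = min(a, b) on (0.07, 0.48) = 0.07
(~E & B) & (F & (E & ~E)) = min(a, b) on (0.24, 0.07) = 0.07

0.07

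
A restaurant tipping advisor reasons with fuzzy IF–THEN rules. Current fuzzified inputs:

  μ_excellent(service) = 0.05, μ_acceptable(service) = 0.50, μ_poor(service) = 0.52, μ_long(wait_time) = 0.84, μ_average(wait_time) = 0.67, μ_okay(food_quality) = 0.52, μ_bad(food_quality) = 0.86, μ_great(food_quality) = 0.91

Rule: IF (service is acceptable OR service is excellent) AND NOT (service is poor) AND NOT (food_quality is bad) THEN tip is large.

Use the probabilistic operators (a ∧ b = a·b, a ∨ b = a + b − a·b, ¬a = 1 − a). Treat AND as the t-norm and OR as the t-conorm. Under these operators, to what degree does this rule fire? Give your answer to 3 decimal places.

0.035

firing strength: (acceptable=0.50 OR excellent=0.05) = 0.5250; AND[a·b] with ¬poor=1−0.52=0.48, ¬bad=1−0.86=0.14 → w = 0.0353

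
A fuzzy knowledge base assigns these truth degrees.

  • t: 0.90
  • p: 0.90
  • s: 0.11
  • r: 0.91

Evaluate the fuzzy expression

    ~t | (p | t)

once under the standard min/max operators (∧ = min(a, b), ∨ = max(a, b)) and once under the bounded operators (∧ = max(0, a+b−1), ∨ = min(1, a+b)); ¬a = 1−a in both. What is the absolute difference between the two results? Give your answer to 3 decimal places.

0.100

Under standard min/max:
  ~t = 1 − 0.90 = 0.10
  p | t = max(a, b) on (0.90, 0.90) = 0.90
  ~t | (p | t) = max(a, b) on (0.10, 0.90) = 0.90
  → value = 0.9000
Under bounded:
  ~t = 1 − 0.90 = 0.10
  p | t = min(1, a+b) on (0.90, 0.90) = 1.00
  ~t | (p | t) = min(1, a+b) on (0.10, 1.00) = 1.00
  → value = 1.0000
|0.9000 − 1.0000| = 0.100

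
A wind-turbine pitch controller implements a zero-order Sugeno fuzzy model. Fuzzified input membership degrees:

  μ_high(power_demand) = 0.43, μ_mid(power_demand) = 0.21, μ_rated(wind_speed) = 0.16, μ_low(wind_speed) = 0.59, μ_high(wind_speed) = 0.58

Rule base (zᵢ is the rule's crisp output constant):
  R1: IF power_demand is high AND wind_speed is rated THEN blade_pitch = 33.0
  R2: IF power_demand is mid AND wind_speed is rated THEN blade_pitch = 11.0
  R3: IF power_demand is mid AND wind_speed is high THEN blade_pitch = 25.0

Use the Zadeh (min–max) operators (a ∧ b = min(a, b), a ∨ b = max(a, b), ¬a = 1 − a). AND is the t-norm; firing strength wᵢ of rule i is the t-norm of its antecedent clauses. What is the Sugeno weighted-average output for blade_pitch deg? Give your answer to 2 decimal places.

R1 (z=33.0): high=0.43, rated=0.16; AND[min(a, b)] → w = 0.16
R2 (z=11.0): mid=0.21, rated=0.16; AND[min(a, b)] → w = 0.16
R3 (z=25.0): mid=0.21, high=0.58; AND[min(a, b)] → w = 0.21
Weighted average = (0.16·33.0 + 0.16·11.0 + 0.21·25.0) / (0.16 + 0.16 + 0.21)
  = 12.2900 / 0.5300 = 23.19

23.19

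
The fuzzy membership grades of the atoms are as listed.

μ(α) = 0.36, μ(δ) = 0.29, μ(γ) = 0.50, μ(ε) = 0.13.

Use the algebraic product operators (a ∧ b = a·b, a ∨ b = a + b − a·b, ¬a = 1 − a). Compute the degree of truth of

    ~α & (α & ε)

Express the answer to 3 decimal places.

0.030

~α = 1 − 0.3600 = 0.6400
α & ε = a·b on (0.3600, 0.1300) = 0.0468
~α & (α & ε) = a·b on (0.6400, 0.0468) = 0.0300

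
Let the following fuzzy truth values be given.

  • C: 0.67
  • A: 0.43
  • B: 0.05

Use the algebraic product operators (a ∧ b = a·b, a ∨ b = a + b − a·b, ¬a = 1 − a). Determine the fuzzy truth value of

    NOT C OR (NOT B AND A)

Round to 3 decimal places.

NOT C = 1 − 0.6700 = 0.3300
NOT B = 1 − 0.0500 = 0.9500
NOT B AND A = a·b on (0.9500, 0.4300) = 0.4085
NOT C OR (NOT B AND A) = a + b − a·b on (0.3300, 0.4085) = 0.6037

0.604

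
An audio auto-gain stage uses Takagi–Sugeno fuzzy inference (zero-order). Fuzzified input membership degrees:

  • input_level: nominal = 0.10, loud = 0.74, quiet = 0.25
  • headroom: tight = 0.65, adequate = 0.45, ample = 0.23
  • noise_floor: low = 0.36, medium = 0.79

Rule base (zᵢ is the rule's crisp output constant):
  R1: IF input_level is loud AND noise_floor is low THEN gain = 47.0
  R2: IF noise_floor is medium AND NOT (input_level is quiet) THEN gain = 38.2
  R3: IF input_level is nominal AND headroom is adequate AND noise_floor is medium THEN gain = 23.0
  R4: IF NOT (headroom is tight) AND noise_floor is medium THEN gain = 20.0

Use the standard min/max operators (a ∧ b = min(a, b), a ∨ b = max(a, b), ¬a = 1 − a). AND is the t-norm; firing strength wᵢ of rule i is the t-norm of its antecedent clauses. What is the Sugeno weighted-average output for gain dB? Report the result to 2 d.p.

35.17

R1 (z=47.0): loud=0.74, low=0.36; AND[min(a, b)] → w = 0.36
R2 (z=38.2): medium=0.79, ¬quiet=1−0.25=0.75; AND[min(a, b)] → w = 0.75
R3 (z=23.0): nominal=0.10, adequate=0.45, medium=0.79; AND[min(a, b)] → w = 0.10
R4 (z=20.0): ¬tight=1−0.65=0.35, medium=0.79; AND[min(a, b)] → w = 0.35
Weighted average = (0.36·47.0 + 0.75·38.2 + 0.10·23.0 + 0.35·20.0) / (0.36 + 0.75 + 0.10 + 0.35)
  = 54.8700 / 1.5600 = 35.17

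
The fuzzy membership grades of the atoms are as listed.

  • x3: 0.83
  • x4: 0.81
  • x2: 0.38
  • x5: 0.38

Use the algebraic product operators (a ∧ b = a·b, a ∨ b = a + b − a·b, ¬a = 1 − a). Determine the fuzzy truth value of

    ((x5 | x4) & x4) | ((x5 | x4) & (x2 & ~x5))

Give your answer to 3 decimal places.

0.774

x5 | x4 = a + b − a·b on (0.3800, 0.8100) = 0.8822
(x5 | x4) & x4 = a·b on (0.8822, 0.8100) = 0.7146
x5 | x4 = a + b − a·b on (0.3800, 0.8100) = 0.8822
~x5 = 1 − 0.3800 = 0.6200
x2 & ~x5 = a·b on (0.3800, 0.6200) = 0.2356
(x5 | x4) & (x2 & ~x5) = a·b on (0.8822, 0.2356) = 0.2078
((x5 | x4) & x4) | ((x5 | x4) & (x2 & ~x5)) = a + b − a·b on (0.7146, 0.2078) = 0.7739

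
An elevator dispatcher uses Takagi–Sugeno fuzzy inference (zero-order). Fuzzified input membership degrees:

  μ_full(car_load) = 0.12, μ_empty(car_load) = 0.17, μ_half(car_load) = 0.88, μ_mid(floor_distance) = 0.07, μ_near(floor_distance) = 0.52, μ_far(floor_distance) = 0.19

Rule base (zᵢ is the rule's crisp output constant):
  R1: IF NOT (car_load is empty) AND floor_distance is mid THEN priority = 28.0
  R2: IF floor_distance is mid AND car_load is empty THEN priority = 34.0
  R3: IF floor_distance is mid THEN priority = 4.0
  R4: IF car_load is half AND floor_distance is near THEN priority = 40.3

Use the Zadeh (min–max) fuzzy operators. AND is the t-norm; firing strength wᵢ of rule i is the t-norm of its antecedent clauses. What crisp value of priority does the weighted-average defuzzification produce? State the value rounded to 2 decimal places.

35.04

R1 (z=28.0): ¬empty=1−0.17=0.83, mid=0.07; AND[min(a, b)] → w = 0.07
R2 (z=34.0): mid=0.07, empty=0.17; AND[min(a, b)] → w = 0.07
R3 (z=4.0): mid=0.07 → w = 0.07
R4 (z=40.3): half=0.88, near=0.52; AND[min(a, b)] → w = 0.52
Weighted average = (0.07·28.0 + 0.07·34.0 + 0.07·4.0 + 0.52·40.3) / (0.07 + 0.07 + 0.07 + 0.52)
  = 25.5760 / 0.7300 = 35.04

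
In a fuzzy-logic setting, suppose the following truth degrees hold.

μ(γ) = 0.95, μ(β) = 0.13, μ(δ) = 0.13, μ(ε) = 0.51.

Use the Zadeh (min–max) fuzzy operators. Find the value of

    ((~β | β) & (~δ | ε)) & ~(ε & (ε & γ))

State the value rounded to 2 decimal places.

~β = 1 − 0.13 = 0.87
~β | β = max(a, b) on (0.87, 0.13) = 0.87
~δ = 1 − 0.13 = 0.87
~δ | ε = max(a, b) on (0.87, 0.51) = 0.87
(~β | β) & (~δ | ε) = min(a, b) on (0.87, 0.87) = 0.87
ε & γ = min(a, b) on (0.51, 0.95) = 0.51
ε & (ε & γ) = min(a, b) on (0.51, 0.51) = 0.51
~(ε & (ε & γ)) = 1 − 0.51 = 0.49
((~β | β) & (~δ | ε)) & ~(ε & (ε & γ)) = min(a, b) on (0.87, 0.49) = 0.49

0.49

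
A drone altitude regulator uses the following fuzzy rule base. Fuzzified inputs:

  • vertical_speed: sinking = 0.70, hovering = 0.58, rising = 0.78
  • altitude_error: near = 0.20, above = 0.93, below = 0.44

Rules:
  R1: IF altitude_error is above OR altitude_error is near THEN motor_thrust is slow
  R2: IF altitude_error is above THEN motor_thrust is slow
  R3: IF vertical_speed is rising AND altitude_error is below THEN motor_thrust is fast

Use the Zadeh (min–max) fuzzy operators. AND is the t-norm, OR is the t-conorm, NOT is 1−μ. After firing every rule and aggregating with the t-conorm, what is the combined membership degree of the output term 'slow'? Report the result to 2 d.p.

0.93

R1: above=0.93, near=0.20; OR[max(a, b)] → w = 0.93
R2: above=0.93 → w = 0.93
R3: rising=0.78, below=0.44; AND[min(a, b)] → w = 0.44
Rules with consequent 'slow': {R1, R2} → strengths 0.93, 0.93
Aggregate via t-conorm [max(a, b)]: 0.93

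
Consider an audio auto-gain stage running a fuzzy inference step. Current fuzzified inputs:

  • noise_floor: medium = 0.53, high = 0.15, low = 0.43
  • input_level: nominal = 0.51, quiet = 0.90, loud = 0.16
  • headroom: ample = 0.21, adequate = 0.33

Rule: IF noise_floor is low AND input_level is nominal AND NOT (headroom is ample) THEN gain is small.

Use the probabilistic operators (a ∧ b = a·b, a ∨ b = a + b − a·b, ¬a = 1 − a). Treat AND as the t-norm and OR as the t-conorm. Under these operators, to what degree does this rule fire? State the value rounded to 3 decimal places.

0.173

firing strength: low=0.43, nominal=0.51, ¬ample=1−0.21=0.79; AND[a·b] → w = 0.1732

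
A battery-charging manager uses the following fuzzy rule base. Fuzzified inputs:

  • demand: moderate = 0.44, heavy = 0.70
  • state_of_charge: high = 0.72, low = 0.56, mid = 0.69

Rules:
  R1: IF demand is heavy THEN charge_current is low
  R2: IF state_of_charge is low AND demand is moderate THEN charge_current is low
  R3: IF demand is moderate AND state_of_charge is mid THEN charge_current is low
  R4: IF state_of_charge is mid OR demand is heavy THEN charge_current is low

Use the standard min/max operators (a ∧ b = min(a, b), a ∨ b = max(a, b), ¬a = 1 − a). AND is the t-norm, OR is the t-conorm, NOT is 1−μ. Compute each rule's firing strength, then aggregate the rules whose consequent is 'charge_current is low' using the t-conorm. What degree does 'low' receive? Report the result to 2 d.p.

0.70

R1: heavy=0.70 → w = 0.70
R2: low=0.56, moderate=0.44; AND[min(a, b)] → w = 0.44
R3: moderate=0.44, mid=0.69; AND[min(a, b)] → w = 0.44
R4: mid=0.69, heavy=0.70; OR[max(a, b)] → w = 0.70
Rules with consequent 'low': {R1, R2, R3, R4} → strengths 0.70, 0.44, 0.44, 0.70
Aggregate via t-conorm [max(a, b)]: 0.70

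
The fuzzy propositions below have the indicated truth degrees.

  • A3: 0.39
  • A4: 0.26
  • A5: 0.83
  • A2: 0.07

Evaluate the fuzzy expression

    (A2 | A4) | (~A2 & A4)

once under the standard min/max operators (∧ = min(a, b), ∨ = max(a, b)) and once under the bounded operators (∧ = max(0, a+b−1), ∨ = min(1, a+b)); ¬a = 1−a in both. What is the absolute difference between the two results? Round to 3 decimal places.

Under standard min/max:
  A2 | A4 = max(a, b) on (0.07, 0.26) = 0.26
  ~A2 = 1 − 0.07 = 0.93
  ~A2 & A4 = min(a, b) on (0.93, 0.26) = 0.26
  (A2 | A4) | (~A2 & A4) = max(a, b) on (0.26, 0.26) = 0.26
  → value = 0.2600
Under bounded:
  A2 | A4 = min(1, a+b) on (0.07, 0.26) = 0.33
  ~A2 = 1 − 0.07 = 0.93
  ~A2 & A4 = max(0, a+b−1) on (0.93, 0.26) = 0.19
  (A2 | A4) | (~A2 & A4) = min(1, a+b) on (0.33, 0.19) = 0.52
  → value = 0.5200
|0.2600 − 0.5200| = 0.260

0.260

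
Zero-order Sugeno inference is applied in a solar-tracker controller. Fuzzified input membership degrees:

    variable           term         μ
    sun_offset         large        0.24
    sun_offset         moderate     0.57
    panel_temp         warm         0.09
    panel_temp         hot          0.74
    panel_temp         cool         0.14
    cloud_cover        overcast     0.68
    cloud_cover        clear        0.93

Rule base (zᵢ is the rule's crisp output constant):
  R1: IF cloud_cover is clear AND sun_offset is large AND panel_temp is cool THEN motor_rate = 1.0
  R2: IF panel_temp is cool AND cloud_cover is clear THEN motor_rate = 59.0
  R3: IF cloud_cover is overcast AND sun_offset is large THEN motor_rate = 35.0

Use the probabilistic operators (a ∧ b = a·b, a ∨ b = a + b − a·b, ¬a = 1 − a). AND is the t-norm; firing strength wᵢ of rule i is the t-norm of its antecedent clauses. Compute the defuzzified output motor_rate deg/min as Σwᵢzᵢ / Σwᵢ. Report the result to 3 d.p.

41.353

R1 (z=1.0): clear=0.93, large=0.24, cool=0.14; AND[a·b] → w = 0.0312
R2 (z=59.0): cool=0.14, clear=0.93; AND[a·b] → w = 0.1302
R3 (z=35.0): overcast=0.68, large=0.24; AND[a·b] → w = 0.1632
Weighted average = (0.0312·1.0 + 0.1302·59.0 + 0.1632·35.0) / (0.0312 + 0.1302 + 0.1632)
  = 13.4250 / 0.3246 = 41.353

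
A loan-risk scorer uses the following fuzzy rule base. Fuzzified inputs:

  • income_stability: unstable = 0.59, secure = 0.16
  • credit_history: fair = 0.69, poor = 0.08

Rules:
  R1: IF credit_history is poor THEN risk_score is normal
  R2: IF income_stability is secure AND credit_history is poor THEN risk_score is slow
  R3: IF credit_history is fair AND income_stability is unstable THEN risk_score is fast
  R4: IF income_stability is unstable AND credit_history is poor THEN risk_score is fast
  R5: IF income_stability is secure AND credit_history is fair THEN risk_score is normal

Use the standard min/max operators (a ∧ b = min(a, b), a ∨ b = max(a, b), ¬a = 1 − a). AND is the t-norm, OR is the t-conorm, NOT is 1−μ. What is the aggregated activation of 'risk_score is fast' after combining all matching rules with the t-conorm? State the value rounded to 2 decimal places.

R1: poor=0.08 → w = 0.08
R2: secure=0.16, poor=0.08; AND[min(a, b)] → w = 0.08
R3: fair=0.69, unstable=0.59; AND[min(a, b)] → w = 0.59
R4: unstable=0.59, poor=0.08; AND[min(a, b)] → w = 0.08
R5: secure=0.16, fair=0.69; AND[min(a, b)] → w = 0.16
Rules with consequent 'fast': {R3, R4} → strengths 0.59, 0.08
Aggregate via t-conorm [max(a, b)]: 0.59

0.59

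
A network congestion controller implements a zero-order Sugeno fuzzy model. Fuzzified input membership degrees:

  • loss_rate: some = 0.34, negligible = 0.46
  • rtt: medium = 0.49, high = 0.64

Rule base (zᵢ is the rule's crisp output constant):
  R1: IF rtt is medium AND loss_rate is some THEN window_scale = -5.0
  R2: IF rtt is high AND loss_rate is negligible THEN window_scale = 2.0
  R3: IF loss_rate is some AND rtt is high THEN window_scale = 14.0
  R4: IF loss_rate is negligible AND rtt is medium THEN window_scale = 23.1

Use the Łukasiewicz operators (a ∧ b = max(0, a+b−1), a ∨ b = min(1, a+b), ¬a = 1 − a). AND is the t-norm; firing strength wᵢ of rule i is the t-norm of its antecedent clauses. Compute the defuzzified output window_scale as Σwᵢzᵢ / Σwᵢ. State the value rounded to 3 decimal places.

2.000

R1 (z=-5.0): medium=0.49, some=0.34; AND[max(0, a+b−1)] → w = 0.00
R2 (z=2.0): high=0.64, negligible=0.46; AND[max(0, a+b−1)] → w = 0.10
R3 (z=14.0): some=0.34, high=0.64; AND[max(0, a+b−1)] → w = 0.00
R4 (z=23.1): negligible=0.46, medium=0.49; AND[max(0, a+b−1)] → w = 0.00
Weighted average = (0.00·-5.0 + 0.10·2.0 + 0.00·14.0 + 0.00·23.1) / (0.00 + 0.10 + 0.00 + 0.00)
  = 0.2000 / 0.1000 = 2.000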